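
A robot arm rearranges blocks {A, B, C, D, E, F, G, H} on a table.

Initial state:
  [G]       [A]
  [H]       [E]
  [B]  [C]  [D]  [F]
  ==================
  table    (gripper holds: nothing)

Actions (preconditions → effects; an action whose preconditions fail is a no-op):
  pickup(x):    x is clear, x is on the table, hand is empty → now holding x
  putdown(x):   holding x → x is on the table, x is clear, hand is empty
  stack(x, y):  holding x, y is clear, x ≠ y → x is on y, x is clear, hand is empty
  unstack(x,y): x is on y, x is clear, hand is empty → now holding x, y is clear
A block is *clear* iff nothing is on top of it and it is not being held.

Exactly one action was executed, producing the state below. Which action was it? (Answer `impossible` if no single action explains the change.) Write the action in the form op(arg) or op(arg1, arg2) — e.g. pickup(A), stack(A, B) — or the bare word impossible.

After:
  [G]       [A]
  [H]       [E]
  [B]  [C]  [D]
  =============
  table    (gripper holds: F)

pickup(F)

target: towers=[B/H/G; C; D/E/A] holding=F
     unstack(G, H) → towers=[B/H; C; D/E/A; F] holding=G
     unstack(A, E) → towers=[B/H/G; C; D/E; F] holding=A
         pickup(F) → towers=[B/H/G; C; D/E/A] holding=F  ← match
         pickup(C) → towers=[B/H/G; D/E/A; F] holding=C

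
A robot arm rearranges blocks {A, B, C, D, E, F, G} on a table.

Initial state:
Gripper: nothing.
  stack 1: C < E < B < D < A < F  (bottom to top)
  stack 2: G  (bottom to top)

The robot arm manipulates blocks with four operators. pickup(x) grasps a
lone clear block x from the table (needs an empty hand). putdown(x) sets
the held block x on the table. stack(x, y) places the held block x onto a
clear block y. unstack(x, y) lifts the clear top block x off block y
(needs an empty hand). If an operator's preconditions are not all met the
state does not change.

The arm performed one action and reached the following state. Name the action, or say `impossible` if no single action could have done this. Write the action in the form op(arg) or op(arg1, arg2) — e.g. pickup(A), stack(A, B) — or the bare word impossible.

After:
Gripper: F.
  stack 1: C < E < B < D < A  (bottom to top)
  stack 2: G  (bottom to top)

unstack(F, A)

target: towers=[C/E/B/D/A; G] holding=F
     unstack(F, A) → towers=[C/E/B/D/A; G] holding=F  ← match
         pickup(G) → towers=[C/E/B/D/A/F] holding=G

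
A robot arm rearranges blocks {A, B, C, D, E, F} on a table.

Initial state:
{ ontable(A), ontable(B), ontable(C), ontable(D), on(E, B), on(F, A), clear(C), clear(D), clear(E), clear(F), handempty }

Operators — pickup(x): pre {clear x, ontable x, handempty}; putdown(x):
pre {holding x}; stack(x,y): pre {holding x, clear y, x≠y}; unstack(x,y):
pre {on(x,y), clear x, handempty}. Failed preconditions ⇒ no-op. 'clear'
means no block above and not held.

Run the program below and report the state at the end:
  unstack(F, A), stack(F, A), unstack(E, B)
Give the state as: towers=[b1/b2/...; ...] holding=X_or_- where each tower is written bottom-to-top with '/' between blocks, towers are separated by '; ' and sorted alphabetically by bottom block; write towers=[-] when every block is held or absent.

step 1 (unstack(F, A)): towers=[A; B/E; C; D] holding=F
step 2 (stack(F, A)): towers=[A/F; B/E; C; D] holding=-
step 3 (unstack(E, B)): towers=[A/F; B; C; D] holding=E

towers=[A/F; B; C; D] holding=E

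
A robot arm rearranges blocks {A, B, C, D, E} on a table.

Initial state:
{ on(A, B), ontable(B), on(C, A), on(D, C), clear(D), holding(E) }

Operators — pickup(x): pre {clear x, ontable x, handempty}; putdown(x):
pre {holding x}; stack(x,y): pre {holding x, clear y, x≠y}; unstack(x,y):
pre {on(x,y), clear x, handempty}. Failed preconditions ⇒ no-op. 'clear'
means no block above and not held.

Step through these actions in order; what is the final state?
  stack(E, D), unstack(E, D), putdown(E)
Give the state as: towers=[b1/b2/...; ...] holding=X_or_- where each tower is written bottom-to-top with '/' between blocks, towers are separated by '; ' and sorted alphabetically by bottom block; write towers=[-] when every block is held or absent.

step 1 (stack(E, D)): towers=[B/A/C/D/E] holding=-
step 2 (unstack(E, D)): towers=[B/A/C/D] holding=E
step 3 (putdown(E)): towers=[B/A/C/D; E] holding=-

towers=[B/A/C/D; E] holding=-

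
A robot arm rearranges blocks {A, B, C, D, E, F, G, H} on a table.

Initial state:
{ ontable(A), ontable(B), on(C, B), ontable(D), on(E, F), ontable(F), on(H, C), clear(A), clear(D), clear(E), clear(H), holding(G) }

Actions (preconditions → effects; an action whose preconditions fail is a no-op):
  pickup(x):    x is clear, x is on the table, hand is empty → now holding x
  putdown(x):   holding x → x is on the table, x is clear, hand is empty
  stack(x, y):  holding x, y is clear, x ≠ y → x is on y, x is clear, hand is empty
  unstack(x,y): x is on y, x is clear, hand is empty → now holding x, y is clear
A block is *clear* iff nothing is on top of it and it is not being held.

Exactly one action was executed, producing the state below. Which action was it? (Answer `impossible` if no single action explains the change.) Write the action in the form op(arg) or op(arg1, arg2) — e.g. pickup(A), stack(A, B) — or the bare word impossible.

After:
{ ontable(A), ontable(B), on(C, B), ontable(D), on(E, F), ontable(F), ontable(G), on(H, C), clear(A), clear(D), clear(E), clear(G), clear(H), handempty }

target: towers=[A; B/C/H; D; F/E; G] holding=-
        putdown(G) → towers=[A; B/C/H; D; F/E; G] holding=-  ← match
       stack(G, A) → towers=[A/G; B/C/H; D; F/E] holding=-
       stack(G, E) → towers=[A; B/C/H; D; F/E/G] holding=-
       stack(G, H) → towers=[A; B/C/H/G; D; F/E] holding=-
       stack(G, D) → towers=[A; B/C/H; D/G; F/E] holding=-

putdown(G)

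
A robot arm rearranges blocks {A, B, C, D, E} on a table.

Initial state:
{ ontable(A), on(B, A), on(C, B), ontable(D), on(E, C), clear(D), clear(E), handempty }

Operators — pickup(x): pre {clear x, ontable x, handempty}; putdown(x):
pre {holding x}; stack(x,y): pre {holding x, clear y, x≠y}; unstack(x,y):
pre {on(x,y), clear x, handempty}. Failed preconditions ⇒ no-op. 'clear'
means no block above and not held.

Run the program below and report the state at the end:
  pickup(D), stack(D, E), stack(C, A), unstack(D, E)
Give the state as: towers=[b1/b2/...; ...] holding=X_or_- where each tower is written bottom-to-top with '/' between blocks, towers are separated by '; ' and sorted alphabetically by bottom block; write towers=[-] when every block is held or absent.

towers=[A/B/C/E] holding=D

step 1 (pickup(D)): towers=[A/B/C/E] holding=D
step 2 (stack(D, E)): towers=[A/B/C/E/D] holding=-
step 3 (stack(C, A)) [no-op]: towers=[A/B/C/E/D] holding=-
step 4 (unstack(D, E)): towers=[A/B/C/E] holding=D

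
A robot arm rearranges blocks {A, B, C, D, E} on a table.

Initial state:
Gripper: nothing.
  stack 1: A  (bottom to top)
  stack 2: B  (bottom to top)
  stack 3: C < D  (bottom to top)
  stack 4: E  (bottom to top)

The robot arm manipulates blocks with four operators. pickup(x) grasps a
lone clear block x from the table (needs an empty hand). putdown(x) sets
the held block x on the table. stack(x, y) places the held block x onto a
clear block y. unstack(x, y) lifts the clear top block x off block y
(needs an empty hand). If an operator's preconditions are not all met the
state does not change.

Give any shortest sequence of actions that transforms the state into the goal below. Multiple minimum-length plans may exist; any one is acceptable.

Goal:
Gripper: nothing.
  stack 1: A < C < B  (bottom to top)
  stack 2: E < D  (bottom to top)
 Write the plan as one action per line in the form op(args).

unstack(D, C)
stack(D, E)
pickup(C)
stack(C, A)
pickup(B)
stack(B, C)

step 1 (unstack(D, C)): towers=[A; B; C; E] holding=D
step 2 (stack(D, E)): towers=[A; B; C; E/D] holding=-
step 3 (pickup(C)): towers=[A; B; E/D] holding=C
step 4 (stack(C, A)): towers=[A/C; B; E/D] holding=-
step 5 (pickup(B)): towers=[A/C; E/D] holding=B
step 6 (stack(B, C)): towers=[A/C/B; E/D] holding=-
goal check: towers=[A/C/B; E/D] holding=- — reached (length 6, optimal by BFS)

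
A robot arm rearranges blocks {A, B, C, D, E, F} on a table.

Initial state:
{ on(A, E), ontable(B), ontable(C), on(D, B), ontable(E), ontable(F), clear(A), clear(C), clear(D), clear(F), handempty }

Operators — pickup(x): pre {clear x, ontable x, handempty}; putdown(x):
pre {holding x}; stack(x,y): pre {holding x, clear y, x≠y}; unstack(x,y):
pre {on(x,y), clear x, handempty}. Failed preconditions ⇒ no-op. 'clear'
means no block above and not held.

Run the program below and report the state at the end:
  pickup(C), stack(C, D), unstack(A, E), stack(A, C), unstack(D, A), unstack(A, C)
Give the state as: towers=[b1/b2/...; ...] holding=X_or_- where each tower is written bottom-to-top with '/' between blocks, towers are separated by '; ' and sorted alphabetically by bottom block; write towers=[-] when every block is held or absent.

towers=[B/D/C; E; F] holding=A

step 1 (pickup(C)): towers=[B/D; E/A; F] holding=C
step 2 (stack(C, D)): towers=[B/D/C; E/A; F] holding=-
step 3 (unstack(A, E)): towers=[B/D/C; E; F] holding=A
step 4 (stack(A, C)): towers=[B/D/C/A; E; F] holding=-
step 5 (unstack(D, A)) [no-op]: towers=[B/D/C/A; E; F] holding=-
step 6 (unstack(A, C)): towers=[B/D/C; E; F] holding=A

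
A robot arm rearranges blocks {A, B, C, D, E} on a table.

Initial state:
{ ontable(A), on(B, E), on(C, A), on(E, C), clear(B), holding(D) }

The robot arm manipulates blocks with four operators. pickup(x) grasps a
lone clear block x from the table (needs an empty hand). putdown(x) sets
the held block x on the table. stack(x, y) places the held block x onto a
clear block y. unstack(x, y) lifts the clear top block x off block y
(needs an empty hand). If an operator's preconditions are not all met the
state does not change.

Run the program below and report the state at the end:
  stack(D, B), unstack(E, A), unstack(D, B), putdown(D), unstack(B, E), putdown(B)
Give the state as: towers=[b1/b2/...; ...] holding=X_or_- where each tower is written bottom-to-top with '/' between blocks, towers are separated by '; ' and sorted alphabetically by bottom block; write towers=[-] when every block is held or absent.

towers=[A/C/E; B; D] holding=-

step 1 (stack(D, B)): towers=[A/C/E/B/D] holding=-
step 2 (unstack(E, A)) [no-op]: towers=[A/C/E/B/D] holding=-
step 3 (unstack(D, B)): towers=[A/C/E/B] holding=D
step 4 (putdown(D)): towers=[A/C/E/B; D] holding=-
step 5 (unstack(B, E)): towers=[A/C/E; D] holding=B
step 6 (putdown(B)): towers=[A/C/E; B; D] holding=-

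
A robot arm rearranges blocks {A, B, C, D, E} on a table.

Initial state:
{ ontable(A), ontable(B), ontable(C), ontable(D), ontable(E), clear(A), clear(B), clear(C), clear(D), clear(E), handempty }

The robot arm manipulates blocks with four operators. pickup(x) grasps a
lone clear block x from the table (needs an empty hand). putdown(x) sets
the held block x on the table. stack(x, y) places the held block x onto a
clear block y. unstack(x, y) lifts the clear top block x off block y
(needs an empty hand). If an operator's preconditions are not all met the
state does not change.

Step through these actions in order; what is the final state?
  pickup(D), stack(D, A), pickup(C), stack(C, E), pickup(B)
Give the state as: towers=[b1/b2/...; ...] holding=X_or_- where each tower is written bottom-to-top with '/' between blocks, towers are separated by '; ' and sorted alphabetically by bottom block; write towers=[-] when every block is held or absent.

towers=[A/D; E/C] holding=B

step 1 (pickup(D)): towers=[A; B; C; E] holding=D
step 2 (stack(D, A)): towers=[A/D; B; C; E] holding=-
step 3 (pickup(C)): towers=[A/D; B; E] holding=C
step 4 (stack(C, E)): towers=[A/D; B; E/C] holding=-
step 5 (pickup(B)): towers=[A/D; E/C] holding=B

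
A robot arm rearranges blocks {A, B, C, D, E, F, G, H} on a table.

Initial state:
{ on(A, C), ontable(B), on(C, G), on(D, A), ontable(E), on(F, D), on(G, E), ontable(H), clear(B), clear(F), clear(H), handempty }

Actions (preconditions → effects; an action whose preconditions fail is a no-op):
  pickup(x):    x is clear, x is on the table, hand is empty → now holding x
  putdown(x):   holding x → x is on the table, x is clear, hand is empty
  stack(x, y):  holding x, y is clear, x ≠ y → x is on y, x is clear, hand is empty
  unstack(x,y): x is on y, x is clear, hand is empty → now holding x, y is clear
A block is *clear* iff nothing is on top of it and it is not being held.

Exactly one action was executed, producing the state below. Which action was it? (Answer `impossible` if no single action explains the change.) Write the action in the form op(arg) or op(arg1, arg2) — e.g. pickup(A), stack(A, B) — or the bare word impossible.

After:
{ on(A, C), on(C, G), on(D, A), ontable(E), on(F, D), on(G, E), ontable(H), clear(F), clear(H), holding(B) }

pickup(B)

target: towers=[E/G/C/A/D/F; H] holding=B
         pickup(H) → towers=[B; E/G/C/A/D/F] holding=H
         pickup(B) → towers=[E/G/C/A/D/F; H] holding=B  ← match
     unstack(F, D) → towers=[B; E/G/C/A/D; H] holding=F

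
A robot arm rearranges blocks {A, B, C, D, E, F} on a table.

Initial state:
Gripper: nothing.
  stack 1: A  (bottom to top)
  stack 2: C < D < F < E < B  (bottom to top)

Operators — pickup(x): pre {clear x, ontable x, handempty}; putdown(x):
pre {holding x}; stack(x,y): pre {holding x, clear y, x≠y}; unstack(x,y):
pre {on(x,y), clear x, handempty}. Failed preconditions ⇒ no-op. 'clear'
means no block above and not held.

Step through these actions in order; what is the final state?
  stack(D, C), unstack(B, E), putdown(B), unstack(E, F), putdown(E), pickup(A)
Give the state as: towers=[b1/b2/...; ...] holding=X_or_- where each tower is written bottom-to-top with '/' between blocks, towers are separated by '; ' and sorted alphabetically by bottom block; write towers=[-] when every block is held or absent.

step 1 (stack(D, C)) [no-op]: towers=[A; C/D/F/E/B] holding=-
step 2 (unstack(B, E)): towers=[A; C/D/F/E] holding=B
step 3 (putdown(B)): towers=[A; B; C/D/F/E] holding=-
step 4 (unstack(E, F)): towers=[A; B; C/D/F] holding=E
step 5 (putdown(E)): towers=[A; B; C/D/F; E] holding=-
step 6 (pickup(A)): towers=[B; C/D/F; E] holding=A

towers=[B; C/D/F; E] holding=A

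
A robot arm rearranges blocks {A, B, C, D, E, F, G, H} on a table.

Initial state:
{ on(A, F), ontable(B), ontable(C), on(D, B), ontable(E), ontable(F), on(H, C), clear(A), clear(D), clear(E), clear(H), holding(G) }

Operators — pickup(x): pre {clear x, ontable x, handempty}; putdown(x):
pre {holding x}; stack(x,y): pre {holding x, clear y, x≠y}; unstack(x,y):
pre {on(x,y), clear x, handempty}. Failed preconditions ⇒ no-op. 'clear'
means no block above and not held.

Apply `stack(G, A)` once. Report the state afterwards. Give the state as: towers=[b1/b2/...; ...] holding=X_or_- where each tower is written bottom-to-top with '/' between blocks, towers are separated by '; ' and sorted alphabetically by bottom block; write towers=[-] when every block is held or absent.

before: towers=[B/D; C/H; E; F/A] holding=G
pre[stack(G, A)]: holding(G) ✓, clear(A) ✓, G≠A ✓
all met → apply stack(G, A)
after:  towers=[B/D; C/H; E; F/A/G] holding=-

towers=[B/D; C/H; E; F/A/G] holding=-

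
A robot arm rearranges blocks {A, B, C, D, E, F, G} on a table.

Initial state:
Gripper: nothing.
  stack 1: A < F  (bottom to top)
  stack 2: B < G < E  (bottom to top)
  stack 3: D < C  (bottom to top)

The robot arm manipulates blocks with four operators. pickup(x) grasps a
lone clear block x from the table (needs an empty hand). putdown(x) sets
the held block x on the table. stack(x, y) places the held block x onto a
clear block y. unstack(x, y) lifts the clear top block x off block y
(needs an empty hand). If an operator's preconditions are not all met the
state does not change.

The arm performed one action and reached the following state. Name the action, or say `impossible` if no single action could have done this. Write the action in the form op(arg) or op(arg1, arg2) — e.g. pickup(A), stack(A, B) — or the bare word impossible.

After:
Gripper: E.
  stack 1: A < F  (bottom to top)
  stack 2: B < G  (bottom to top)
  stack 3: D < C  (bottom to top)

unstack(E, G)

target: towers=[A/F; B/G; D/C] holding=E
     unstack(F, A) → towers=[A; B/G/E; D/C] holding=F
     unstack(E, G) → towers=[A/F; B/G; D/C] holding=E  ← match
     unstack(C, D) → towers=[A/F; B/G/E; D] holding=C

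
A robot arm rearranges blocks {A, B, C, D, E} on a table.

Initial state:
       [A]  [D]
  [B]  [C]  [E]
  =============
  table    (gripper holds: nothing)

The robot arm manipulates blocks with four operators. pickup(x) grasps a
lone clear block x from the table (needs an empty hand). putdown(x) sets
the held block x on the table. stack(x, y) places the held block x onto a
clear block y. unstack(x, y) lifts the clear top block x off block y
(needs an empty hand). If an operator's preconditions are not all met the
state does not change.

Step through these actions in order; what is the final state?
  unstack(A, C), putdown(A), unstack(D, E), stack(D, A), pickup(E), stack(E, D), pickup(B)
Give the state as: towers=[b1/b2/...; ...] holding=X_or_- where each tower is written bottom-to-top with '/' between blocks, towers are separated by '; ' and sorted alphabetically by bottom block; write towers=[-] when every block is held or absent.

towers=[A/D/E; C] holding=B

step 1 (unstack(A, C)): towers=[B; C; E/D] holding=A
step 2 (putdown(A)): towers=[A; B; C; E/D] holding=-
step 3 (unstack(D, E)): towers=[A; B; C; E] holding=D
step 4 (stack(D, A)): towers=[A/D; B; C; E] holding=-
step 5 (pickup(E)): towers=[A/D; B; C] holding=E
step 6 (stack(E, D)): towers=[A/D/E; B; C] holding=-
step 7 (pickup(B)): towers=[A/D/E; C] holding=B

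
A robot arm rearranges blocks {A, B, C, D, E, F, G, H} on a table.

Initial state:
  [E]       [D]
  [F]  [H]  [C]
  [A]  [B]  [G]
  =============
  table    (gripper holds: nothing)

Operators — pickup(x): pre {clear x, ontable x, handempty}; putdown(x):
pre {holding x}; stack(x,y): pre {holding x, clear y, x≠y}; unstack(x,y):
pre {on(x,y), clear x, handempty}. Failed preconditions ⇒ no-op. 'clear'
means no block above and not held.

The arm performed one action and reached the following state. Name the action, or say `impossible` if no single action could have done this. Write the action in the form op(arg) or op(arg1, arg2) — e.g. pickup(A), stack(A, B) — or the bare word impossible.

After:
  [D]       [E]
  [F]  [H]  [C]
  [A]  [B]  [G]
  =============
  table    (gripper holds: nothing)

target: towers=[A/F/D; B/H; G/C/E] holding=-
     unstack(E, F) → towers=[A/F; B/H; G/C/D] holding=E
     unstack(H, B) → towers=[A/F/E; B; G/C/D] holding=H
     unstack(D, C) → towers=[A/F/E; B/H; G/C] holding=D
none of the 3 applicable actions match → impossible

impossible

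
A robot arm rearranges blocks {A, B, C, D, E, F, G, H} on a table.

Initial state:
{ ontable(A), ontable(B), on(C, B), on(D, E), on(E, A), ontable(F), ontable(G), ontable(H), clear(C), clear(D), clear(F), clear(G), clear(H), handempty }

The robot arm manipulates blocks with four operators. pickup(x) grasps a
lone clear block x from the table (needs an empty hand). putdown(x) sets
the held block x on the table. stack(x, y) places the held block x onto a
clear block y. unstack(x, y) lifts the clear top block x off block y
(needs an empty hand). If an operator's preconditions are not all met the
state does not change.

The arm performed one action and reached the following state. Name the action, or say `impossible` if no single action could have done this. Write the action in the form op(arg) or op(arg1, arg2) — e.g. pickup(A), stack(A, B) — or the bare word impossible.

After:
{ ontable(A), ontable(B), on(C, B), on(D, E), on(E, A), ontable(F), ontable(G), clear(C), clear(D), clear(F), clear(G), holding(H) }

target: towers=[A/E/D; B/C; F; G] holding=H
         pickup(G) → towers=[A/E/D; B/C; F; H] holding=G
         pickup(H) → towers=[A/E/D; B/C; F; G] holding=H  ← match
         pickup(F) → towers=[A/E/D; B/C; G; H] holding=F
     unstack(D, E) → towers=[A/E; B/C; F; G; H] holding=D
     unstack(C, B) → towers=[A/E/D; B; F; G; H] holding=C

pickup(H)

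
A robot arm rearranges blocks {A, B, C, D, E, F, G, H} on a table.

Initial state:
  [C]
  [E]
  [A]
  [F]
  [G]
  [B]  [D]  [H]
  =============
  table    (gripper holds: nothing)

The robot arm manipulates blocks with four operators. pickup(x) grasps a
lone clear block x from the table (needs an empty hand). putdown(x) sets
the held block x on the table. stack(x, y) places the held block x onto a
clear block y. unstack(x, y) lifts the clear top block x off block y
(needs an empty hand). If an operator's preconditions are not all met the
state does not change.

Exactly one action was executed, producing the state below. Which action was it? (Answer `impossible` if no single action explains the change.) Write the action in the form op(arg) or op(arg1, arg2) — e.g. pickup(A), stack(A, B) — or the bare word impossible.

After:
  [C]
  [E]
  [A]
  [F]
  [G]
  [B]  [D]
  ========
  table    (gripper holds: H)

pickup(H)

target: towers=[B/G/F/A/E/C; D] holding=H
         pickup(H) → towers=[B/G/F/A/E/C; D] holding=H  ← match
         pickup(D) → towers=[B/G/F/A/E/C; H] holding=D
     unstack(C, E) → towers=[B/G/F/A/E; D; H] holding=C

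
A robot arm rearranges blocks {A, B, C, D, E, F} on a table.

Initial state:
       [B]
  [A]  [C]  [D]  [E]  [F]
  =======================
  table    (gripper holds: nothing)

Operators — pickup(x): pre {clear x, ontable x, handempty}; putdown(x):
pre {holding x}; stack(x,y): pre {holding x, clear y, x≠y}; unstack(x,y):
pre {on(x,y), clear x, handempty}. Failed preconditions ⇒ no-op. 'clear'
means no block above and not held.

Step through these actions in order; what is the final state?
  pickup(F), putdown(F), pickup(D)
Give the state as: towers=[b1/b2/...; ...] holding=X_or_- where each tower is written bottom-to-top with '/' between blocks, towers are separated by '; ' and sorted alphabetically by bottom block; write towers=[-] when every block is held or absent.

towers=[A; C/B; E; F] holding=D

step 1 (pickup(F)): towers=[A; C/B; D; E] holding=F
step 2 (putdown(F)): towers=[A; C/B; D; E; F] holding=-
step 3 (pickup(D)): towers=[A; C/B; E; F] holding=D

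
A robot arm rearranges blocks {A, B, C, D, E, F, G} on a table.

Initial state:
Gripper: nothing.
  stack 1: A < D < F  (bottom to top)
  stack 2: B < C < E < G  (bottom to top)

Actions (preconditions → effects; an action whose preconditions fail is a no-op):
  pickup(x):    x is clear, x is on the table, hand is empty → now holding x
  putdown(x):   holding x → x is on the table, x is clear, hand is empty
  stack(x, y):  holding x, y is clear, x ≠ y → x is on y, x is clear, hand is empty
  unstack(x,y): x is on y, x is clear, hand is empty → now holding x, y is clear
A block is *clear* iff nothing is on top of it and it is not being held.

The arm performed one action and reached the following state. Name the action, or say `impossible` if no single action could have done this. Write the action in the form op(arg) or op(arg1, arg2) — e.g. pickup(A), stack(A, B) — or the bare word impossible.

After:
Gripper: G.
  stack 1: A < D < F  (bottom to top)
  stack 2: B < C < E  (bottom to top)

unstack(G, E)

target: towers=[A/D/F; B/C/E] holding=G
     unstack(F, D) → towers=[A/D; B/C/E/G] holding=F
     unstack(G, E) → towers=[A/D/F; B/C/E] holding=G  ← match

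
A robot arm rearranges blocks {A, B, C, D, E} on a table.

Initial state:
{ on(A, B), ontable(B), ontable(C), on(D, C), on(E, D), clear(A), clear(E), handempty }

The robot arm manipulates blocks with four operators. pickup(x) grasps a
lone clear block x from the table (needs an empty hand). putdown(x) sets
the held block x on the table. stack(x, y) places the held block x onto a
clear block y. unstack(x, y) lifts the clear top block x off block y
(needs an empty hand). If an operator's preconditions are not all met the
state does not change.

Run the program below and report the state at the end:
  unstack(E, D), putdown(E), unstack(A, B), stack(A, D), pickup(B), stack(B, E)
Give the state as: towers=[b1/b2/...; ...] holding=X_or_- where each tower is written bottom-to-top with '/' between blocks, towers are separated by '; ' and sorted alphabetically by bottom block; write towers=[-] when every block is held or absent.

step 1 (unstack(E, D)): towers=[B/A; C/D] holding=E
step 2 (putdown(E)): towers=[B/A; C/D; E] holding=-
step 3 (unstack(A, B)): towers=[B; C/D; E] holding=A
step 4 (stack(A, D)): towers=[B; C/D/A; E] holding=-
step 5 (pickup(B)): towers=[C/D/A; E] holding=B
step 6 (stack(B, E)): towers=[C/D/A; E/B] holding=-

towers=[C/D/A; E/B] holding=-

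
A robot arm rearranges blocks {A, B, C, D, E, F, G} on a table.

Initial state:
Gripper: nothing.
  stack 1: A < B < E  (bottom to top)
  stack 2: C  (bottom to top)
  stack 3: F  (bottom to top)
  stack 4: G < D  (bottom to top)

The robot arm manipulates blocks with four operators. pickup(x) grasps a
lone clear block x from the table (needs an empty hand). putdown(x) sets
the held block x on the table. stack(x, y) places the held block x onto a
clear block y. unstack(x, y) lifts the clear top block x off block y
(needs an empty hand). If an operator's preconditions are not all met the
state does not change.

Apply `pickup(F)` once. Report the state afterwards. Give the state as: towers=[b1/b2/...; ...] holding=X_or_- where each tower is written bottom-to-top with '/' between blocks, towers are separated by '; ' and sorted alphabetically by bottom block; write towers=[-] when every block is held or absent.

before: towers=[A/B/E; C; F; G/D] holding=-
pre[pickup(F)]: clear(F) ✓, ontable(F) ✓, handempty ✓
all met → apply pickup(F)
after:  towers=[A/B/E; C; G/D] holding=F

towers=[A/B/E; C; G/D] holding=F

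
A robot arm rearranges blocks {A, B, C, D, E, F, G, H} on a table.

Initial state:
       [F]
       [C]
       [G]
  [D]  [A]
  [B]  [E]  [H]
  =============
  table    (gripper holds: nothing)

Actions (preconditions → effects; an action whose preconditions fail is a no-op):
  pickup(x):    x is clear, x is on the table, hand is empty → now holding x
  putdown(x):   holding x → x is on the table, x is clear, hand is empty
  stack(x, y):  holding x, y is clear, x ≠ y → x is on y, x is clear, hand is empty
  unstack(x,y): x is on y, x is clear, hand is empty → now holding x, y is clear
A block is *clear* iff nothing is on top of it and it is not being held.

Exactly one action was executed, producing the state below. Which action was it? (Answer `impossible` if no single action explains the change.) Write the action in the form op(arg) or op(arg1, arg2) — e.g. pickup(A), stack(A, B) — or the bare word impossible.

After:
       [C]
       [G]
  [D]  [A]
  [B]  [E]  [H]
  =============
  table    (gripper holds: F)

target: towers=[B/D; E/A/G/C; H] holding=F
         pickup(H) → towers=[B/D; E/A/G/C/F] holding=H
     unstack(F, C) → towers=[B/D; E/A/G/C; H] holding=F  ← match
     unstack(D, B) → towers=[B; E/A/G/C/F; H] holding=D

unstack(F, C)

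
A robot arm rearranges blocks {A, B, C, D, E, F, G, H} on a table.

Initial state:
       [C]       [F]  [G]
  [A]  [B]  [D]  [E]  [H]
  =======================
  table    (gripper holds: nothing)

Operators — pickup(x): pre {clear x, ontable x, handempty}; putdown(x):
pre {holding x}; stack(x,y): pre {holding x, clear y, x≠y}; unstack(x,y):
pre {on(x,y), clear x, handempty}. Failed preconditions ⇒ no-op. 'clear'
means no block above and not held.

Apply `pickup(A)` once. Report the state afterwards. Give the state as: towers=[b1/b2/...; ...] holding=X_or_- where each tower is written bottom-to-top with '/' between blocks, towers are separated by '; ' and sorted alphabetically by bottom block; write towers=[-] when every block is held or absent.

before: towers=[A; B/C; D; E/F; H/G] holding=-
pre[pickup(A)]: clear(A) yes, ontable(A) yes, handempty yes
all met → apply pickup(A)
after:  towers=[B/C; D; E/F; H/G] holding=A

towers=[B/C; D; E/F; H/G] holding=A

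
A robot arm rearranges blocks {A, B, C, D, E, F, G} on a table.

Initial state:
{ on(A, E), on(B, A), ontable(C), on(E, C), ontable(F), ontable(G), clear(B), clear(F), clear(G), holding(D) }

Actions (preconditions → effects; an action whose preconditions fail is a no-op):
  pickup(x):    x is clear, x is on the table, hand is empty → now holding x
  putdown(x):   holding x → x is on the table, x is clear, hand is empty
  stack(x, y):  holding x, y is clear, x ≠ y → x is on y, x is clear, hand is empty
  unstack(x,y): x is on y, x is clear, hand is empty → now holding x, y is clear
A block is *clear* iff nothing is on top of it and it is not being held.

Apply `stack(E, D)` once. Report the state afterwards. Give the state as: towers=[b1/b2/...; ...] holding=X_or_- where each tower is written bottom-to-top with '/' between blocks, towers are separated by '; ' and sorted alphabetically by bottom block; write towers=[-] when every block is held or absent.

before: towers=[C/E/A/B; F; G] holding=D
pre[stack(E, D)]: holding(E) ✗, clear(D) ✗, E≠D ✓
holding(E), clear(D) unmet → stack(E, D) is a no-op
after:  towers=[C/E/A/B; F; G] holding=D

towers=[C/E/A/B; F; G] holding=D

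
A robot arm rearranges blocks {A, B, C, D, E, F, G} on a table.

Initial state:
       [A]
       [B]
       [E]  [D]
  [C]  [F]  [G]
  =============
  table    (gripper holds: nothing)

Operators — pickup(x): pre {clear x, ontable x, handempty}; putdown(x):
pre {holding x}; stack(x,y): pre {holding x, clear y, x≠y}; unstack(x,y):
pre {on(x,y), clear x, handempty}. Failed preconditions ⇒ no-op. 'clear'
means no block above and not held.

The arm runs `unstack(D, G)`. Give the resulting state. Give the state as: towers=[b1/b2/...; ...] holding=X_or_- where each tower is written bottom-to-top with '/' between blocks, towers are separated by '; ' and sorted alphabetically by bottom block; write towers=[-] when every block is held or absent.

towers=[C; F/E/B/A; G] holding=D

before: towers=[C; F/E/B/A; G/D] holding=-
pre[unstack(D, G)]: on(D,G) ok, clear(D) ok, handempty ok
all met → apply unstack(D, G)
after:  towers=[C; F/E/B/A; G] holding=D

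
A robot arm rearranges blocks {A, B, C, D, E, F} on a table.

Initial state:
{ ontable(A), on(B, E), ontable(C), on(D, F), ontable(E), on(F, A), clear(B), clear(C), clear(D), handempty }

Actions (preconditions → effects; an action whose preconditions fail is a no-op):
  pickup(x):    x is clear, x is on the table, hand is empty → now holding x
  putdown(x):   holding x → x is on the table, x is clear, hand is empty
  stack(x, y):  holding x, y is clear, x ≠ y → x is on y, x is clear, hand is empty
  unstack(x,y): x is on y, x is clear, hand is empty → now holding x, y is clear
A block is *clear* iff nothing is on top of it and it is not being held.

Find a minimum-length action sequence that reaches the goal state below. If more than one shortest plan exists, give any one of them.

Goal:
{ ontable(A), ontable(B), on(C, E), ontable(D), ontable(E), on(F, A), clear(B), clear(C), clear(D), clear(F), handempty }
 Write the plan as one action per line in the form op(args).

unstack(B, E)
putdown(B)
unstack(D, F)
putdown(D)
pickup(C)
stack(C, E)

step 1 (unstack(B, E)): towers=[A/F/D; C; E] holding=B
step 2 (putdown(B)): towers=[A/F/D; B; C; E] holding=-
step 3 (unstack(D, F)): towers=[A/F; B; C; E] holding=D
step 4 (putdown(D)): towers=[A/F; B; C; D; E] holding=-
step 5 (pickup(C)): towers=[A/F; B; D; E] holding=C
step 6 (stack(C, E)): towers=[A/F; B; D; E/C] holding=-
goal check: towers=[A/F; B; D; E/C] holding=- — reached (length 6, optimal by BFS)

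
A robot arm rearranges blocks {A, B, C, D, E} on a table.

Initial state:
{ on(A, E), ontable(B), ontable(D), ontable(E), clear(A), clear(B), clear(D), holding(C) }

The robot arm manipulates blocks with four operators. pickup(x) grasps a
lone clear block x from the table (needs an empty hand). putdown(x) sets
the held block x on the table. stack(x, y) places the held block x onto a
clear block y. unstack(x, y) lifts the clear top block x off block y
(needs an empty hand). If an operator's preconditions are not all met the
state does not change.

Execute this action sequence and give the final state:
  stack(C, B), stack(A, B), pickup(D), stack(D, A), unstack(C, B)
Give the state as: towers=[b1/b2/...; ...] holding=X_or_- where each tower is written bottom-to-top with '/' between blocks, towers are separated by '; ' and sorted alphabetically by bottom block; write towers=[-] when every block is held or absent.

towers=[B; E/A/D] holding=C

step 1 (stack(C, B)): towers=[B/C; D; E/A] holding=-
step 2 (stack(A, B)) [no-op]: towers=[B/C; D; E/A] holding=-
step 3 (pickup(D)): towers=[B/C; E/A] holding=D
step 4 (stack(D, A)): towers=[B/C; E/A/D] holding=-
step 5 (unstack(C, B)): towers=[B; E/A/D] holding=C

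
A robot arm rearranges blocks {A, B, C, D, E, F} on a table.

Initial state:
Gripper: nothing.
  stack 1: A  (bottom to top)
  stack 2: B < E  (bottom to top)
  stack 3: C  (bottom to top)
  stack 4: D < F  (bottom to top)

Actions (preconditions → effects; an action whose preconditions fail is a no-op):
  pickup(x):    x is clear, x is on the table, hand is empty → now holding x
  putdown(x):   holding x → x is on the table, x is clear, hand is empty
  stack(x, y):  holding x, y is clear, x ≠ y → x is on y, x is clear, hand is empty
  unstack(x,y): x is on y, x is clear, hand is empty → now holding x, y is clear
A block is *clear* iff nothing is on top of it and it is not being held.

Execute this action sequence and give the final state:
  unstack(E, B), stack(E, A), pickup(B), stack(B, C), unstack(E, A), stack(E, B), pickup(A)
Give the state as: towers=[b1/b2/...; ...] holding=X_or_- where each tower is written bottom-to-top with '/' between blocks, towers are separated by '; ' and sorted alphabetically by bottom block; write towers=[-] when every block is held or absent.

towers=[C/B/E; D/F] holding=A

step 1 (unstack(E, B)): towers=[A; B; C; D/F] holding=E
step 2 (stack(E, A)): towers=[A/E; B; C; D/F] holding=-
step 3 (pickup(B)): towers=[A/E; C; D/F] holding=B
step 4 (stack(B, C)): towers=[A/E; C/B; D/F] holding=-
step 5 (unstack(E, A)): towers=[A; C/B; D/F] holding=E
step 6 (stack(E, B)): towers=[A; C/B/E; D/F] holding=-
step 7 (pickup(A)): towers=[C/B/E; D/F] holding=A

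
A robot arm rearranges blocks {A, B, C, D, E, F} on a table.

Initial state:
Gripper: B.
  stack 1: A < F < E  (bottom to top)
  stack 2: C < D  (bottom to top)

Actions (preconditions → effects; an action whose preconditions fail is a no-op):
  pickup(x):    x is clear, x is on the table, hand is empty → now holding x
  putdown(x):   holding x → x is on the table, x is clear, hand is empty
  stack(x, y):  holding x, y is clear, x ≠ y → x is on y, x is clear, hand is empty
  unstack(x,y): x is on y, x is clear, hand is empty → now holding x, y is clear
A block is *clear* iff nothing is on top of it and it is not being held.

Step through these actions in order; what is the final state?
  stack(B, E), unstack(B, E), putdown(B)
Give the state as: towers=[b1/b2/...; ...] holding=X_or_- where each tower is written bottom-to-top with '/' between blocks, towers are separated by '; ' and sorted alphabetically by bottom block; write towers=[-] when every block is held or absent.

step 1 (stack(B, E)): towers=[A/F/E/B; C/D] holding=-
step 2 (unstack(B, E)): towers=[A/F/E; C/D] holding=B
step 3 (putdown(B)): towers=[A/F/E; B; C/D] holding=-

towers=[A/F/E; B; C/D] holding=-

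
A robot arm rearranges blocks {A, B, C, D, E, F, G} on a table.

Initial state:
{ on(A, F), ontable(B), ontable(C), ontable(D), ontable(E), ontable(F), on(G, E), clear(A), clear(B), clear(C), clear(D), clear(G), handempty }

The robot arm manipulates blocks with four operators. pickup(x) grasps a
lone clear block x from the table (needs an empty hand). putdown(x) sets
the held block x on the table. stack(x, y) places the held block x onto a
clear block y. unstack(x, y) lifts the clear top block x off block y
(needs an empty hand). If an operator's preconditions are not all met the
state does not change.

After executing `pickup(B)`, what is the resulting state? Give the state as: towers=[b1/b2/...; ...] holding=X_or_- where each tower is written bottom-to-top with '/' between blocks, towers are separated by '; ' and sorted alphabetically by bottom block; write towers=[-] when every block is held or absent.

before: towers=[B; C; D; E/G; F/A] holding=-
pre[pickup(B)]: clear(B) yes, ontable(B) yes, handempty yes
all met → apply pickup(B)
after:  towers=[C; D; E/G; F/A] holding=B

towers=[C; D; E/G; F/A] holding=B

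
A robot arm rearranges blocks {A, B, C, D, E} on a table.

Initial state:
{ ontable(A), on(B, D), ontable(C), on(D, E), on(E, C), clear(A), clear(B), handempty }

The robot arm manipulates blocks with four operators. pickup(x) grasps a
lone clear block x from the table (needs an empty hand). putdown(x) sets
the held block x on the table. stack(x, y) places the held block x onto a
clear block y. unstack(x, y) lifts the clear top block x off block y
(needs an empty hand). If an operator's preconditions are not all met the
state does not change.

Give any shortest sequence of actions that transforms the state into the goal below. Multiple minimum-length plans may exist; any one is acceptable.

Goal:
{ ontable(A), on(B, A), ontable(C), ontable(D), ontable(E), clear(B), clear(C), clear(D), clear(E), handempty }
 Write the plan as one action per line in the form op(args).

step 1 (unstack(B, D)): towers=[A; C/E/D] holding=B
step 2 (stack(B, A)): towers=[A/B; C/E/D] holding=-
step 3 (unstack(D, E)): towers=[A/B; C/E] holding=D
step 4 (putdown(D)): towers=[A/B; C/E; D] holding=-
step 5 (unstack(E, C)): towers=[A/B; C; D] holding=E
step 6 (putdown(E)): towers=[A/B; C; D; E] holding=-
goal check: towers=[A/B; C; D; E] holding=- — reached (length 6, optimal by BFS)

unstack(B, D)
stack(B, A)
unstack(D, E)
putdown(D)
unstack(E, C)
putdown(E)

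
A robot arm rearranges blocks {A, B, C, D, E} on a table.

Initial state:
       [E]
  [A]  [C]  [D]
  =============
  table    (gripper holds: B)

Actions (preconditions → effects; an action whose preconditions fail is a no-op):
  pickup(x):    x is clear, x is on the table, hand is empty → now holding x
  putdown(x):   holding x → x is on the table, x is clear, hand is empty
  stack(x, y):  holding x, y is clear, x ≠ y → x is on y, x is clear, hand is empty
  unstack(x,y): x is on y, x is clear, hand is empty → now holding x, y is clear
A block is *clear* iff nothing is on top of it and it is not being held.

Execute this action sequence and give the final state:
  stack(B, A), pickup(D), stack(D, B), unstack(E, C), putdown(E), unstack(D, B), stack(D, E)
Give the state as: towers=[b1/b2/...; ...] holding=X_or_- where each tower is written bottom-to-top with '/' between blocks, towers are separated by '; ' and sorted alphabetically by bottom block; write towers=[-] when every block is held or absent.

step 1 (stack(B, A)): towers=[A/B; C/E; D] holding=-
step 2 (pickup(D)): towers=[A/B; C/E] holding=D
step 3 (stack(D, B)): towers=[A/B/D; C/E] holding=-
step 4 (unstack(E, C)): towers=[A/B/D; C] holding=E
step 5 (putdown(E)): towers=[A/B/D; C; E] holding=-
step 6 (unstack(D, B)): towers=[A/B; C; E] holding=D
step 7 (stack(D, E)): towers=[A/B; C; E/D] holding=-

towers=[A/B; C; E/D] holding=-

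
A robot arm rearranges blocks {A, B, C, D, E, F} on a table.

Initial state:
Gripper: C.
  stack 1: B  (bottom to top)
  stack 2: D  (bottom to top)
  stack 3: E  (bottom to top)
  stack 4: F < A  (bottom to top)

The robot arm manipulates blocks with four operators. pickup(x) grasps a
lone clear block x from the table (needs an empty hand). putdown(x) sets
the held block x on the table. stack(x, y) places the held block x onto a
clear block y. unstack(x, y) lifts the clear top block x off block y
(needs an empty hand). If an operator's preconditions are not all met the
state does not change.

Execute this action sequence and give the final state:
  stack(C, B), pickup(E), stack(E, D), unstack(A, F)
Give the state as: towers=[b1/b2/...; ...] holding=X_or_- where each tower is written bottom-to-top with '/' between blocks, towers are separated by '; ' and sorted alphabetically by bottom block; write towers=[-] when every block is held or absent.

towers=[B/C; D/E; F] holding=A

step 1 (stack(C, B)): towers=[B/C; D; E; F/A] holding=-
step 2 (pickup(E)): towers=[B/C; D; F/A] holding=E
step 3 (stack(E, D)): towers=[B/C; D/E; F/A] holding=-
step 4 (unstack(A, F)): towers=[B/C; D/E; F] holding=A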